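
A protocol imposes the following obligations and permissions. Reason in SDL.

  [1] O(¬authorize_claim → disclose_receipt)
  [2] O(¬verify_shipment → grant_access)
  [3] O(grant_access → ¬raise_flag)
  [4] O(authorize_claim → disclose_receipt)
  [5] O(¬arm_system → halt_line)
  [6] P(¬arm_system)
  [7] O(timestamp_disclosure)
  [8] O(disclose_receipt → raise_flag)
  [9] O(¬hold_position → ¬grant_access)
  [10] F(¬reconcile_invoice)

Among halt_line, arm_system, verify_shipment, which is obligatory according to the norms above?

Premises 4 and 1 cover both cases: O(authorize_claim → disclose_receipt) and O(¬authorize_claim → disclose_receipt). Since authorize_claim ∨ ¬authorize_claim is a tautology, O(disclose_receipt) follows.
Premise 8 is O(disclose_receipt → raise_flag); since O(disclose_receipt), deontic closure gives O(raise_flag).
Premise 3, O(grant_access → ¬raise_flag), contraposes to O(raise_flag → ¬grant_access); with O(raise_flag) we get O(¬grant_access).
The contrapositive of premise 2 (O(¬verify_shipment → grant_access)) is O(¬grant_access → verify_shipment), and O(¬grant_access) is already established, so O(verify_shipment).
So O(verify_shipment) holds — verify_shipment is obligatory. None of the other listed options is made obligatory by any chain of premises.

verify_shipment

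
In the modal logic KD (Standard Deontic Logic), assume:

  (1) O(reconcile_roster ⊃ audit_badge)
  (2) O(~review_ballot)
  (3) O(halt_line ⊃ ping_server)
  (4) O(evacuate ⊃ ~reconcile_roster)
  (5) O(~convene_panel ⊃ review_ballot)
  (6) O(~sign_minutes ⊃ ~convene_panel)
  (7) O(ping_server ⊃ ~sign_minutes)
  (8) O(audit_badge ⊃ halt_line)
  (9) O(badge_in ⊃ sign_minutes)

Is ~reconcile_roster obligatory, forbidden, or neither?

Obligatory

Premise 2 states O(~review_ballot) outright.
The contrapositive of premise 5 (O(~convene_panel ⊃ review_ballot)) is O(~review_ballot ⊃ convene_panel), and O(~review_ballot) is already established, so O(convene_panel).
Premise 6 is O(~sign_minutes ⊃ ~convene_panel); contrapositively O(convene_panel ⊃ sign_minutes). Since O(convene_panel) holds, K gives O(sign_minutes).
The contrapositive of premise 7 (O(ping_server ⊃ ~sign_minutes)) is O(sign_minutes ⊃ ~ping_server), and O(sign_minutes) is already established, so O(~ping_server).
Premise 3, O(halt_line ⊃ ping_server), contraposes to O(~ping_server ⊃ ~halt_line); with O(~ping_server) we get O(~halt_line).
The contrapositive of premise 8 (O(audit_badge ⊃ halt_line)) is O(~halt_line ⊃ ~audit_badge), and O(~halt_line) is already established, so O(~audit_badge).
Premise 1, O(reconcile_roster ⊃ audit_badge), contraposes to O(~audit_badge ⊃ ~reconcile_roster); with O(~audit_badge) we get O(~reconcile_roster).
Premises 4, 9 do not contribute to this derivation.
Hence ~reconcile_roster is obligatory.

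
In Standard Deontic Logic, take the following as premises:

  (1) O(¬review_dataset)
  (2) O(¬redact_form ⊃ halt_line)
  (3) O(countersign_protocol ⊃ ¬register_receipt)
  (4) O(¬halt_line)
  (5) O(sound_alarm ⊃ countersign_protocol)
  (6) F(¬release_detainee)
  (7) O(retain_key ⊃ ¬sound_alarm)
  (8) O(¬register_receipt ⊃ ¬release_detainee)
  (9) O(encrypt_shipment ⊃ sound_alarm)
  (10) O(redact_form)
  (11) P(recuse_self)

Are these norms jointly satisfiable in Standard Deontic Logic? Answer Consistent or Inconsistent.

Consistent

Premise 2 is O(¬redact_form ⊃ halt_line), but O(¬redact_form) is not derivable from the premises, so it does not yield O(halt_line).
So O(halt_line) is not derivable, and the apparent clash with O(¬halt_line) does not arise.
A world satisfying every obligation exists (e.g. countersign_protocol=false, encrypt_shipment=false, halt_line=false, recuse_self=false, redact_form=true, register_receipt=true, release_detainee=true, retain_key=false, review_dataset=false, sound_alarm=false); no atom is both obligatory and forbidden, so the set is consistent.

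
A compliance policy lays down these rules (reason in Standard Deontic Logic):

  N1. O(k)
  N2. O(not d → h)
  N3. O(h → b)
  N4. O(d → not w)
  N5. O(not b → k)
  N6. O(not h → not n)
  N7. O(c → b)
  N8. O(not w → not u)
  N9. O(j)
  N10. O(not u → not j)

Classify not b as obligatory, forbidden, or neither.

Forbidden

From premise 9 we have O(j).
Premise 10 is O(not u → not j); contrapositively O(j → u). Since O(j) holds, K gives O(u).
The contrapositive of premise 8 (O(not w → not u)) is O(u → w), and O(u) is already established, so O(w).
Premise 4, O(d → not w), contraposes to O(w → not d); with O(w) we get O(not d).
From O(not d) and premise 2, O(not d → h), we obtain O(h).
Applying K to premise 3 (O(h → b)) and O(h) yields O(b).
Premises 1, 5, 6, 7 do not contribute to this derivation.
Thus O(b), which is F(not b): not b is forbidden.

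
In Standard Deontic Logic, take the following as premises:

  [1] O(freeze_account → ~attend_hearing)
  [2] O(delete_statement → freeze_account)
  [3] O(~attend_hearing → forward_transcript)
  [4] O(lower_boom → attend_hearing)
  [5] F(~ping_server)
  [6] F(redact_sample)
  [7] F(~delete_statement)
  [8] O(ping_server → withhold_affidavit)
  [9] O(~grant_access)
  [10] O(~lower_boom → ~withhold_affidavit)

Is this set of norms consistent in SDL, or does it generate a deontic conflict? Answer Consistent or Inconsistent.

F(~ping_server) at premise 5 means O(ping_server).
From O(ping_server) and premise 8, O(ping_server → withhold_affidavit), we obtain O(withhold_affidavit).
Premise 10, O(~lower_boom → ~withhold_affidavit), contraposes to O(withhold_affidavit → lower_boom); with O(withhold_affidavit) we get O(lower_boom).
With premise 4, O(lower_boom → attend_hearing), the K-axiom yields O(attend_hearing).
Premise 1, O(freeze_account → ~attend_hearing), contraposes to O(attend_hearing → ~freeze_account); with O(attend_hearing) we get O(~freeze_account).
Premise 2 is O(delete_statement → freeze_account); contrapositively O(~freeze_account → ~delete_statement). Since O(~freeze_account) holds, K gives O(~delete_statement).
However, F(~delete_statement) at premise 7 amounts to O(delete_statement).
We now have both O(~delete_statement) and O(delete_statement) — delete_statement is simultaneously obligatory and forbidden, violating the D-axiom.

Inconsistent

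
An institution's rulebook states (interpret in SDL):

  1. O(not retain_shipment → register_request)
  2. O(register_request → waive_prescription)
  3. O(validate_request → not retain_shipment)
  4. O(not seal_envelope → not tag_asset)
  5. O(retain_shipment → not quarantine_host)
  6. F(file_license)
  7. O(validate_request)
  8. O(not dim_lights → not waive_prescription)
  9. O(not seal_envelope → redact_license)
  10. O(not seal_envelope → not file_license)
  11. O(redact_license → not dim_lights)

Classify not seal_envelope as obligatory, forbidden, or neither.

From premise 7 we have O(validate_request).
With premise 3, O(validate_request → not retain_shipment), the K-axiom yields O(not retain_shipment).
Applying K to premise 1 (O(not retain_shipment → register_request)) and O(not retain_shipment) yields O(register_request).
Applying K to premise 2 (O(register_request → waive_prescription)) and O(register_request) yields O(waive_prescription).
Premise 8 is O(not dim_lights → not waive_prescription); contrapositively O(waive_prescription → dim_lights). Since O(waive_prescription) holds, K gives O(dim_lights).
The contrapositive of premise 11 (O(redact_license → not dim_lights)) is O(dim_lights → not redact_license), and O(dim_lights) is already established, so O(not redact_license).
The contrapositive of premise 9 (O(not seal_envelope → redact_license)) is O(not redact_license → seal_envelope), and O(not redact_license) is already established, so O(seal_envelope).
Premises 4, 5, 6, 10 do not contribute to this derivation.
Thus O(seal_envelope), which is F(not seal_envelope): not seal_envelope is forbidden.

Forbidden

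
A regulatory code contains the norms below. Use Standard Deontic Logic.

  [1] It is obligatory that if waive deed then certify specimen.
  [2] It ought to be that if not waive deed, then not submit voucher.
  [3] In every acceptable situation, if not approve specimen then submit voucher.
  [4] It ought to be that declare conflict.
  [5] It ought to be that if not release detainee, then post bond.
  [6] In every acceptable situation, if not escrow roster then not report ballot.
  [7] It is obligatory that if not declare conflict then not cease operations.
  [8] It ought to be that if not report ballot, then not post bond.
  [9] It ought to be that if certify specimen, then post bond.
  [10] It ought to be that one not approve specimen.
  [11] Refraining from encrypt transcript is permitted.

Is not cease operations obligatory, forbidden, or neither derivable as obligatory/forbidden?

Neither

Premise 7 is O(¬declare_conflict → ¬cease_operations), but O(¬declare_conflict) is not derivable from the premises, so it does not yield O(¬cease_operations).
No premise or chain of K-axiom applications forces O(¬cease_operations), and none forces O(cease_operations). So ¬cease_operations is neither obligatory nor forbidden under these norms.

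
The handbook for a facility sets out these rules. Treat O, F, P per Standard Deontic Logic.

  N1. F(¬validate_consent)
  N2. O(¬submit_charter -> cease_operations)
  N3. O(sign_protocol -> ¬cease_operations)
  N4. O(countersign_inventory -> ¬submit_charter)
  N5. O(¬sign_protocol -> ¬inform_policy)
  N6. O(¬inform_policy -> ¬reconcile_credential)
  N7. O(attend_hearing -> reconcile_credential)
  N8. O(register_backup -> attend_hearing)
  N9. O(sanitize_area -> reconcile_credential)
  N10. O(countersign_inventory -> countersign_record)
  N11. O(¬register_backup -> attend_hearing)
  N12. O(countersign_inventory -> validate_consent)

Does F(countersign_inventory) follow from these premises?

Premises 8 and 11 are O(register_backup -> attend_hearing) and O(¬register_backup -> attend_hearing); every ideal world satisfies register_backup or ¬register_backup, so in either case attend_hearing holds — hence O(attend_hearing).
With premise 7, O(attend_hearing -> reconcile_credential), the K-axiom yields O(reconcile_credential).
The contrapositive of premise 6 (O(¬inform_policy -> ¬reconcile_credential)) is O(reconcile_credential -> inform_policy), and O(reconcile_credential) is already established, so O(inform_policy).
Premise 5 is O(¬sign_protocol -> ¬inform_policy); contrapositively O(inform_policy -> sign_protocol). Since O(inform_policy) holds, K gives O(sign_protocol).
From O(sign_protocol) and premise 3, O(sign_protocol -> ¬cease_operations), we obtain O(¬cease_operations).
Premise 2 is O(¬submit_charter -> cease_operations); contrapositively O(¬cease_operations -> submit_charter). Since O(¬cease_operations) holds, K gives O(submit_charter).
The contrapositive of premise 4 (O(countersign_inventory -> ¬submit_charter)) is O(submit_charter -> ¬countersign_inventory), and O(submit_charter) is already established, so O(¬countersign_inventory).
Premises 1, 9, 10, 12 do not contribute to this derivation.
So O(¬countersign_inventory) holds, i.e. F(countersign_inventory). The claim follows.

Yes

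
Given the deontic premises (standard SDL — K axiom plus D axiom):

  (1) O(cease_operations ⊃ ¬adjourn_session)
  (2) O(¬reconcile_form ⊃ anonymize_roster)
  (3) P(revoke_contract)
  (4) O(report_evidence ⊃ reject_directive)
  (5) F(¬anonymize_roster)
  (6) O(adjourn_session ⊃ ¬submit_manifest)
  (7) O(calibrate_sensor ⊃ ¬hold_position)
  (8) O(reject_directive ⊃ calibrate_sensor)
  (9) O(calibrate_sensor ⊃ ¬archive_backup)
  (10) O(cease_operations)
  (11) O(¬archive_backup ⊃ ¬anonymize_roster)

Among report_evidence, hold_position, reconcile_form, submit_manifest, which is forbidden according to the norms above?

Premise 5, F(¬anonymize_roster), is equivalent to O(anonymize_roster).
The contrapositive of premise 11 (O(¬archive_backup ⊃ ¬anonymize_roster)) is O(anonymize_roster ⊃ archive_backup), and O(anonymize_roster) is already established, so O(archive_backup).
Premise 9 is O(calibrate_sensor ⊃ ¬archive_backup); contrapositively O(archive_backup ⊃ ¬calibrate_sensor). Since O(archive_backup) holds, K gives O(¬calibrate_sensor).
Premise 8 is O(reject_directive ⊃ calibrate_sensor); contrapositively O(¬calibrate_sensor ⊃ ¬reject_directive). Since O(¬calibrate_sensor) holds, K gives O(¬reject_directive).
Premise 4 is O(report_evidence ⊃ reject_directive); contrapositively O(¬reject_directive ⊃ ¬report_evidence). Since O(¬reject_directive) holds, K gives O(¬report_evidence).
So O(¬report_evidence) holds, i.e. report_evidence is forbidden. None of the other listed options is forbidden under the premises.

report_evidence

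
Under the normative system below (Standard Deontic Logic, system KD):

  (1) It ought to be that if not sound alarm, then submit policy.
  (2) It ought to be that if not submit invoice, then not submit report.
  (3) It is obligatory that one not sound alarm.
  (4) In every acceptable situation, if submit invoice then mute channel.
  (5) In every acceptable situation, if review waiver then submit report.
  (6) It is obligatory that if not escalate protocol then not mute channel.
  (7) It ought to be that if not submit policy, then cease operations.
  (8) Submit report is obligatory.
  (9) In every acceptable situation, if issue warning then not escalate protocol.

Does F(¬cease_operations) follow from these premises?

No

Premise 7 is O(¬submit_policy → cease_operations), but O(¬submit_policy) is not derivable from the premises, so it does not yield O(cease_operations).
No other premise forces O(cease_operations). An ideal world satisfying every premise can still have ¬cease_operations true, so F(¬cease_operations) is not derivable.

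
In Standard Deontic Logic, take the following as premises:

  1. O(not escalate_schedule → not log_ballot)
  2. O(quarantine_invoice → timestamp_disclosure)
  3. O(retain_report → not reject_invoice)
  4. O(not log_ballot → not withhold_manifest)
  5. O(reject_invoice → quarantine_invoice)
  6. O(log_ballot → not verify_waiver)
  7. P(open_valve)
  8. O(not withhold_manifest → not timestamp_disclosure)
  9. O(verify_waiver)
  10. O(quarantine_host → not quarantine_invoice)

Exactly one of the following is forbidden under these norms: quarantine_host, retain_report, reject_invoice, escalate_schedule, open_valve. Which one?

reject_invoice

Premise 9 states O(verify_waiver) outright.
Premise 6, O(log_ballot → not verify_waiver), contraposes to O(verify_waiver → not log_ballot); with O(verify_waiver) we get O(not log_ballot).
Premise 4 is O(not log_ballot → not withhold_manifest); since O(not log_ballot), deontic closure gives O(not withhold_manifest).
From O(not withhold_manifest) and premise 8, O(not withhold_manifest → not timestamp_disclosure), we obtain O(not timestamp_disclosure).
The contrapositive of premise 2 (O(quarantine_invoice → timestamp_disclosure)) is O(not timestamp_disclosure → not quarantine_invoice), and O(not timestamp_disclosure) is already established, so O(not quarantine_invoice).
Premise 5, O(reject_invoice → quarantine_invoice), contraposes to O(not quarantine_invoice → not reject_invoice); with O(not quarantine_invoice) we get O(not reject_invoice).
So O(not reject_invoice) holds, i.e. reject_invoice is forbidden. None of the other listed options is forbidden under the premises.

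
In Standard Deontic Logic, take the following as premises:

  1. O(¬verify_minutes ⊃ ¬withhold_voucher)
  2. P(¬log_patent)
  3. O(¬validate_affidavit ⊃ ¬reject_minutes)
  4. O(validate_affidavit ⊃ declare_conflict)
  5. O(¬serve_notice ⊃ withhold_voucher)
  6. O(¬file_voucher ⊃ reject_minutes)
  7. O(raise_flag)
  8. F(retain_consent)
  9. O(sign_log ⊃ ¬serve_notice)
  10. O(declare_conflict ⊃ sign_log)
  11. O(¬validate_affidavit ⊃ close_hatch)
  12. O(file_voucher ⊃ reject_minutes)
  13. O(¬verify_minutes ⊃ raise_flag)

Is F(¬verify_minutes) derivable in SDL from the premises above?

Premises 12 and 6 are O(file_voucher ⊃ reject_minutes) and O(¬file_voucher ⊃ reject_minutes); every ideal world satisfies file_voucher or ¬file_voucher, so in either case reject_minutes holds — hence O(reject_minutes).
Premise 3 is O(¬validate_affidavit ⊃ ¬reject_minutes); contrapositively O(reject_minutes ⊃ validate_affidavit). Since O(reject_minutes) holds, K gives O(validate_affidavit).
From O(validate_affidavit) and premise 4, O(validate_affidavit ⊃ declare_conflict), we obtain O(declare_conflict).
With premise 10, O(declare_conflict ⊃ sign_log), the K-axiom yields O(sign_log).
With premise 9, O(sign_log ⊃ ¬serve_notice), the K-axiom yields O(¬serve_notice).
Premise 5 is O(¬serve_notice ⊃ withhold_voucher); since O(¬serve_notice), deontic closure gives O(withhold_voucher).
The contrapositive of premise 1 (O(¬verify_minutes ⊃ ¬withhold_voucher)) is O(withhold_voucher ⊃ verify_minutes), and O(withhold_voucher) is already established, so O(verify_minutes).
Premises 2, 7, 8, 11, 13 do not contribute to this derivation.
So O(verify_minutes) holds, i.e. F(¬verify_minutes). The claim follows.

Yes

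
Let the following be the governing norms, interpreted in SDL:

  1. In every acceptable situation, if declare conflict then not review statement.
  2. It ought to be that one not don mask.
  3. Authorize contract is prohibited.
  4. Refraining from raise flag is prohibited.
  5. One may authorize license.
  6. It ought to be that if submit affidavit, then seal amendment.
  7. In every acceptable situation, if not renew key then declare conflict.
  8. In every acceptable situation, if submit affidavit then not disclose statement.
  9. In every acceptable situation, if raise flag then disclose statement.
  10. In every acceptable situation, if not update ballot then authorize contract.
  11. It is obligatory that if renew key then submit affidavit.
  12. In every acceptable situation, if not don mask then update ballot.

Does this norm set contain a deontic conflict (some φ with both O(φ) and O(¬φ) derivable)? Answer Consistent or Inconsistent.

Premise 10 is O(¬update_ballot → authorize_contract), but O(¬update_ballot) is not derivable from the premises, so it does not yield O(authorize_contract).
So O(authorize_contract) is not derivable, and the apparent clash with O(¬authorize_contract) does not arise.
A world satisfying every obligation exists (e.g. authorize_contract=false, authorize_license=false, declare_conflict=true, disclose_statement=true, don_mask=false, raise_flag=true, renew_key=false, review_statement=false, seal_amendment=false, submit_affidavit=false, update_ballot=true); no atom is both obligatory and forbidden, so the set is consistent.

Consistent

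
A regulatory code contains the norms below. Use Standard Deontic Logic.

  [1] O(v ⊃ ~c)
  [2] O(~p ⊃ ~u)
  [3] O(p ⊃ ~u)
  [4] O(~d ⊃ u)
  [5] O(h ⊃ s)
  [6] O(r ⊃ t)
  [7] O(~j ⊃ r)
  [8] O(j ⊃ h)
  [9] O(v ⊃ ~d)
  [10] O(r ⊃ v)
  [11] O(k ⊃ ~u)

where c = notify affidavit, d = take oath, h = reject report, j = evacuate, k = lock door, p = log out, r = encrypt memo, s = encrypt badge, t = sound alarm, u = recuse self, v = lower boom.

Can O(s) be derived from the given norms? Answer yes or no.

Yes

By case analysis on ~p: premise 2 gives O(~p ⊃ ~u) and premise 3 gives O(p ⊃ ~u), so O(~u) either way.
The contrapositive of premise 4 (O(~d ⊃ u)) is O(~u ⊃ d), and O(~u) is already established, so O(d).
The contrapositive of premise 9 (O(v ⊃ ~d)) is O(d ⊃ ~v), and O(d) is already established, so O(~v).
Premise 10, O(r ⊃ v), contraposes to O(~v ⊃ ~r); with O(~v) we get O(~r).
The contrapositive of premise 7 (O(~j ⊃ r)) is O(~r ⊃ j), and O(~r) is already established, so O(j).
From O(j) and premise 8, O(j ⊃ h), we obtain O(h).
Applying K to premise 5 (O(h ⊃ s)) and O(h) yields O(s).
Premises 1, 6, 11 do not contribute to this derivation.
So O(s) follows.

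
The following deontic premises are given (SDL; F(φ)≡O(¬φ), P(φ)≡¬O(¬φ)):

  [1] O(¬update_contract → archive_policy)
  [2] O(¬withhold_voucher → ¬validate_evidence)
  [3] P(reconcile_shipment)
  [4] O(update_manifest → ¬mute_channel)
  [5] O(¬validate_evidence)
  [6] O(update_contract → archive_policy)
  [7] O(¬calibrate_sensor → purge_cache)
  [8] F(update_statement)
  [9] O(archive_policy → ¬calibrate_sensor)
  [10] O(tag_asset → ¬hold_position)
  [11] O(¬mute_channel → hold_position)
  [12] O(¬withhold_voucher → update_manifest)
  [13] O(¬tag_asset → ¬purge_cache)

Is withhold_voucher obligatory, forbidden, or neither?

Premises 1 and 6 cover both cases: O(¬update_contract → archive_policy) and O(update_contract → archive_policy). Since ¬update_contract ∨ update_contract is a tautology, O(archive_policy) follows.
Applying K to premise 9 (O(archive_policy → ¬calibrate_sensor)) and O(archive_policy) yields O(¬calibrate_sensor).
From O(¬calibrate_sensor) and premise 7, O(¬calibrate_sensor → purge_cache), we obtain O(purge_cache).
Premise 13 is O(¬tag_asset → ¬purge_cache); contrapositively O(purge_cache → tag_asset). Since O(purge_cache) holds, K gives O(tag_asset).
Applying K to premise 10 (O(tag_asset → ¬hold_position)) and O(tag_asset) yields O(¬hold_position).
The contrapositive of premise 11 (O(¬mute_channel → hold_position)) is O(¬hold_position → mute_channel), and O(¬hold_position) is already established, so O(mute_channel).
Premise 4 is O(update_manifest → ¬mute_channel); contrapositively O(mute_channel → ¬update_manifest). Since O(mute_channel) holds, K gives O(¬update_manifest).
Premise 12 is O(¬withhold_voucher → update_manifest); contrapositively O(¬update_manifest → withhold_voucher). Since O(¬update_manifest) holds, K gives O(withhold_voucher).
Premises 2, 3, 5, 8 do not contribute to this derivation.
Hence withhold_voucher is obligatory.

Obligatory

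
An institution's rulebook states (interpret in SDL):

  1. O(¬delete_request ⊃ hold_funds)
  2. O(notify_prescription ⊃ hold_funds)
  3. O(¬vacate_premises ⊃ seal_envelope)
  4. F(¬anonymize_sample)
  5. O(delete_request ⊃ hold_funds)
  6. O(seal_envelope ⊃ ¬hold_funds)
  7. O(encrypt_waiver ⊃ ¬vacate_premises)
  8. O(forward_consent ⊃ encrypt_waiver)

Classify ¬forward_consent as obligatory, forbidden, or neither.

By case analysis on ¬delete_request: premise 1 gives O(¬delete_request ⊃ hold_funds) and premise 5 gives O(delete_request ⊃ hold_funds), so O(hold_funds) either way.
Premise 6, O(seal_envelope ⊃ ¬hold_funds), contraposes to O(hold_funds ⊃ ¬seal_envelope); with O(hold_funds) we get O(¬seal_envelope).
The contrapositive of premise 3 (O(¬vacate_premises ⊃ seal_envelope)) is O(¬seal_envelope ⊃ vacate_premises), and O(¬seal_envelope) is already established, so O(vacate_premises).
Premise 7 is O(encrypt_waiver ⊃ ¬vacate_premises); contrapositively O(vacate_premises ⊃ ¬encrypt_waiver). Since O(vacate_premises) holds, K gives O(¬encrypt_waiver).
The contrapositive of premise 8 (O(forward_consent ⊃ encrypt_waiver)) is O(¬encrypt_waiver ⊃ ¬forward_consent), and O(¬encrypt_waiver) is already established, so O(¬forward_consent).
Premises 2, 4 do not contribute to this derivation.
Hence ¬forward_consent is obligatory.

Obligatory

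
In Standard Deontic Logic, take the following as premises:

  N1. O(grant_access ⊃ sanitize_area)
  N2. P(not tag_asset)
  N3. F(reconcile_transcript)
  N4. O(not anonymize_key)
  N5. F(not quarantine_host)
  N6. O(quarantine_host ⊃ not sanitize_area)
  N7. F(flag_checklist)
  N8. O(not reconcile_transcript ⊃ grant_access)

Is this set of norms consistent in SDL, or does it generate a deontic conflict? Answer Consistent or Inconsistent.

Inconsistent

Premise 3, F(reconcile_transcript), is equivalent to O(not reconcile_transcript).
Applying K to premise 8 (O(not reconcile_transcript ⊃ grant_access)) and O(not reconcile_transcript) yields O(grant_access).
From O(grant_access) and premise 1, O(grant_access ⊃ sanitize_area), we obtain O(sanitize_area).
The contrapositive of premise 6 (O(quarantine_host ⊃ not sanitize_area)) is O(sanitize_area ⊃ not quarantine_host), and O(sanitize_area) is already established, so O(not quarantine_host).
However, F(not quarantine_host) at premise 5 amounts to O(quarantine_host).
We now have both O(not quarantine_host) and O(quarantine_host) — quarantine_host is simultaneously obligatory and forbidden, violating the D-axiom.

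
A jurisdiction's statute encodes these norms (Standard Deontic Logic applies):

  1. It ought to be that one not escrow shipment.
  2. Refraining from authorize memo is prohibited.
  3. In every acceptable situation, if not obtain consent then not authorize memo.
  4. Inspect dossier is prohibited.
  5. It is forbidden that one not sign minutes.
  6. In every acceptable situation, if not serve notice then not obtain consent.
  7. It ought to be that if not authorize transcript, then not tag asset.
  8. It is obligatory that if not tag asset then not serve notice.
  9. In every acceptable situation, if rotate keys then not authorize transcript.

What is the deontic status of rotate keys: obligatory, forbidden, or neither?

Forbidden

F(¬authorize_memo) at premise 2 means O(authorize_memo).
The contrapositive of premise 3 (O(¬obtain_consent → ¬authorize_memo)) is O(authorize_memo → obtain_consent), and O(authorize_memo) is already established, so O(obtain_consent).
The contrapositive of premise 6 (O(¬serve_notice → ¬obtain_consent)) is O(obtain_consent → serve_notice), and O(obtain_consent) is already established, so O(serve_notice).
Premise 8 is O(¬tag_asset → ¬serve_notice); contrapositively O(serve_notice → tag_asset). Since O(serve_notice) holds, K gives O(tag_asset).
The contrapositive of premise 7 (O(¬authorize_transcript → ¬tag_asset)) is O(tag_asset → authorize_transcript), and O(tag_asset) is already established, so O(authorize_transcript).
Premise 9, O(rotate_keys → ¬authorize_transcript), contraposes to O(authorize_transcript → ¬rotate_keys); with O(authorize_transcript) we get O(¬rotate_keys).
Premises 1, 4, 5 do not contribute to this derivation.
Thus O(¬rotate_keys), which is F(rotate_keys): rotate_keys is forbidden.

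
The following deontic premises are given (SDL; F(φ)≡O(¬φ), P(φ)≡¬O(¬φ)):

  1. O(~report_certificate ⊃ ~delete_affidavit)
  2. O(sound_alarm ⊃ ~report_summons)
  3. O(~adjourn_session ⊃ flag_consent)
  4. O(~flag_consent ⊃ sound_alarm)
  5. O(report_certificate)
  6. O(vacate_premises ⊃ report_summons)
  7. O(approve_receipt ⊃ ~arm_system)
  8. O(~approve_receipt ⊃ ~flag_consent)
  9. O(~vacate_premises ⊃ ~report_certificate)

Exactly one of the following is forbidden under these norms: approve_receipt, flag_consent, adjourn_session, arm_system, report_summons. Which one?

arm_system

Premise 5 states O(report_certificate) outright.
The contrapositive of premise 9 (O(~vacate_premises ⊃ ~report_certificate)) is O(report_certificate ⊃ vacate_premises), and O(report_certificate) is already established, so O(vacate_premises).
Premise 6 is O(vacate_premises ⊃ report_summons); since O(vacate_premises), deontic closure gives O(report_summons).
Premise 2, O(sound_alarm ⊃ ~report_summons), contraposes to O(report_summons ⊃ ~sound_alarm); with O(report_summons) we get O(~sound_alarm).
Premise 4, O(~flag_consent ⊃ sound_alarm), contraposes to O(~sound_alarm ⊃ flag_consent); with O(~sound_alarm) we get O(flag_consent).
Premise 8, O(~approve_receipt ⊃ ~flag_consent), contraposes to O(flag_consent ⊃ approve_receipt); with O(flag_consent) we get O(approve_receipt).
With premise 7, O(approve_receipt ⊃ ~arm_system), the K-axiom yields O(~arm_system).
So O(~arm_system) holds, i.e. arm_system is forbidden. None of the other listed options is forbidden under the premises.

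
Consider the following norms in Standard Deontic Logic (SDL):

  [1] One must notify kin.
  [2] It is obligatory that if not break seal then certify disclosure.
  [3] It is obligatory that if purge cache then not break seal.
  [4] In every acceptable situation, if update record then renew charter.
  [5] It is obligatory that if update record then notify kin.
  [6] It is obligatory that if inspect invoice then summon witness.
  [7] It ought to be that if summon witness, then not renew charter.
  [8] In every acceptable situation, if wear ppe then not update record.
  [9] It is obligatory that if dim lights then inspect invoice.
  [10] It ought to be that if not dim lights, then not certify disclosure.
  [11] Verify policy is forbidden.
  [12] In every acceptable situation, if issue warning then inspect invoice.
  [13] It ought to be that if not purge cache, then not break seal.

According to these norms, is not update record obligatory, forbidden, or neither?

By case analysis on ¬purge_cache: premise 13 gives O(¬purge_cache → ¬break_seal) and premise 3 gives O(purge_cache → ¬break_seal), so O(¬break_seal) either way.
Applying K to premise 2 (O(¬break_seal → certify_disclosure)) and O(¬break_seal) yields O(certify_disclosure).
Premise 10 is O(¬dim_lights → ¬certify_disclosure); contrapositively O(certify_disclosure → dim_lights). Since O(certify_disclosure) holds, K gives O(dim_lights).
With premise 9, O(dim_lights → inspect_invoice), the K-axiom yields O(inspect_invoice).
From O(inspect_invoice) and premise 6, O(inspect_invoice → summon_witness), we obtain O(summon_witness).
With premise 7, O(summon_witness → ¬renew_charter), the K-axiom yields O(¬renew_charter).
Premise 4 is O(update_record → renew_charter); contrapositively O(¬renew_charter → ¬update_record). Since O(¬renew_charter) holds, K gives O(¬update_record).
Premises 1, 5, 8, 11, 12 do not contribute to this derivation.
Hence ¬update_record is obligatory.

Obligatory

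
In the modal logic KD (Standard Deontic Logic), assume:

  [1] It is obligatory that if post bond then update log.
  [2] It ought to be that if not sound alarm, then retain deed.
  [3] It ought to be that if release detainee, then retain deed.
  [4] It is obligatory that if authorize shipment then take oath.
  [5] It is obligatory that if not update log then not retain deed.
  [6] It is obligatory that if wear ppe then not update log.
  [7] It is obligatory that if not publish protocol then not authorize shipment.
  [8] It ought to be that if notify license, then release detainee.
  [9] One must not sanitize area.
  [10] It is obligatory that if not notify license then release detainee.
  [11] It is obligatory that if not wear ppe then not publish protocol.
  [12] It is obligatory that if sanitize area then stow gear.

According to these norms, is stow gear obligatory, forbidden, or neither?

Premise 12 is O(sanitize_area → stow_gear), but O(sanitize_area) is not derivable from the premises, so it does not yield O(stow_gear).
No premise or chain of K-axiom applications forces O(stow_gear), and none forces O(¬stow_gear). So stow_gear is neither obligatory nor forbidden under these norms.

Neither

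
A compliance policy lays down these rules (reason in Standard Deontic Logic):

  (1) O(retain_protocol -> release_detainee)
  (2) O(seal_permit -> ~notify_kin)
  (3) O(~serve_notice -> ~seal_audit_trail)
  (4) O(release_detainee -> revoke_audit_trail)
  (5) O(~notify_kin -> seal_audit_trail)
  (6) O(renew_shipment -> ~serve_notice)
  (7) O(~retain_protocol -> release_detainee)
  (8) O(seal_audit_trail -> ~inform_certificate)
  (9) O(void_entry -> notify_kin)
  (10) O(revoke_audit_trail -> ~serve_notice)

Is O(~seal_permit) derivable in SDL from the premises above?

Yes

Premises 7 and 1 are O(~retain_protocol -> release_detainee) and O(retain_protocol -> release_detainee); every ideal world satisfies ~retain_protocol or retain_protocol, so in either case release_detainee holds — hence O(release_detainee).
Premise 4 is O(release_detainee -> revoke_audit_trail); since O(release_detainee), deontic closure gives O(revoke_audit_trail).
Applying K to premise 10 (O(revoke_audit_trail -> ~serve_notice)) and O(revoke_audit_trail) yields O(~serve_notice).
Applying K to premise 3 (O(~serve_notice -> ~seal_audit_trail)) and O(~serve_notice) yields O(~seal_audit_trail).
Premise 5, O(~notify_kin -> seal_audit_trail), contraposes to O(~seal_audit_trail -> notify_kin); with O(~seal_audit_trail) we get O(notify_kin).
The contrapositive of premise 2 (O(seal_permit -> ~notify_kin)) is O(notify_kin -> ~seal_permit), and O(notify_kin) is already established, so O(~seal_permit).
Premises 6, 8, 9 do not contribute to this derivation.
So O(~seal_permit) follows.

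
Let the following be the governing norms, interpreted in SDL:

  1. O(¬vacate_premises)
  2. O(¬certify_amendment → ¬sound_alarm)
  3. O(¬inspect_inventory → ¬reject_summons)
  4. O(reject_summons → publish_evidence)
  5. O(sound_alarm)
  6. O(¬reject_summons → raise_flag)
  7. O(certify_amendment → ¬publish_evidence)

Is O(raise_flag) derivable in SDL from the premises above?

Yes

From premise 5 we have O(sound_alarm).
The contrapositive of premise 2 (O(¬certify_amendment → ¬sound_alarm)) is O(sound_alarm → certify_amendment), and O(sound_alarm) is already established, so O(certify_amendment).
With premise 7, O(certify_amendment → ¬publish_evidence), the K-axiom yields O(¬publish_evidence).
The contrapositive of premise 4 (O(reject_summons → publish_evidence)) is O(¬publish_evidence → ¬reject_summons), and O(¬publish_evidence) is already established, so O(¬reject_summons).
From O(¬reject_summons) and premise 6, O(¬reject_summons → raise_flag), we obtain O(raise_flag).
Premises 1, 3 do not contribute to this derivation.
So O(raise_flag) follows.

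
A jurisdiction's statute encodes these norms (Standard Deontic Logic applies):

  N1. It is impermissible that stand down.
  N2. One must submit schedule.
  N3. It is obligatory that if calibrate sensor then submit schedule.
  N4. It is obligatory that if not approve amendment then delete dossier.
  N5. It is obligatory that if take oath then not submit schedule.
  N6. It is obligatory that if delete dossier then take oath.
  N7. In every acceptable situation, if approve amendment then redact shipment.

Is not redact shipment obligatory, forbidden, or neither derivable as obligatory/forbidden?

Forbidden

From premise 2 we have O(submit_schedule).
Premise 5 is O(take_oath → ¬submit_schedule); contrapositively O(submit_schedule → ¬take_oath). Since O(submit_schedule) holds, K gives O(¬take_oath).
Premise 6 is O(delete_dossier → take_oath); contrapositively O(¬take_oath → ¬delete_dossier). Since O(¬take_oath) holds, K gives O(¬delete_dossier).
The contrapositive of premise 4 (O(¬approve_amendment → delete_dossier)) is O(¬delete_dossier → approve_amendment), and O(¬delete_dossier) is already established, so O(approve_amendment).
Premise 7 is O(approve_amendment → redact_shipment); since O(approve_amendment), deontic closure gives O(redact_shipment).
Premises 1, 3 do not contribute to this derivation.
Thus O(redact_shipment), which is F(¬redact_shipment): ¬redact_shipment is forbidden.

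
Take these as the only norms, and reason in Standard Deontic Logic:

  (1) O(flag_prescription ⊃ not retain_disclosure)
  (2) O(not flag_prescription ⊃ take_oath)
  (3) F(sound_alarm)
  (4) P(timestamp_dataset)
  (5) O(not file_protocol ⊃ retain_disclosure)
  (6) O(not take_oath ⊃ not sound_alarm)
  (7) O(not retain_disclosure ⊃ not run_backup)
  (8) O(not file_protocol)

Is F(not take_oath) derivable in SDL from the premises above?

Yes

Premise 8 gives O(not file_protocol).
With premise 5, O(not file_protocol ⊃ retain_disclosure), the K-axiom yields O(retain_disclosure).
Premise 1, O(flag_prescription ⊃ not retain_disclosure), contraposes to O(retain_disclosure ⊃ not flag_prescription); with O(retain_disclosure) we get O(not flag_prescription).
Applying K to premise 2 (O(not flag_prescription ⊃ take_oath)) and O(not flag_prescription) yields O(take_oath).
Premises 3, 4, 6, 7 do not contribute to this derivation.
So O(take_oath) holds, i.e. F(not take_oath). The claim follows.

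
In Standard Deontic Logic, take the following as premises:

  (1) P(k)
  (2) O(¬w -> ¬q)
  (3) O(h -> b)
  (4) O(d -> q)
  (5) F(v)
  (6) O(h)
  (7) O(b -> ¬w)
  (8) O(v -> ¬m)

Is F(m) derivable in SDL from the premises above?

No

Premise 8 is O(v -> ¬m), but O(v) is not derivable from the premises, so it does not yield O(¬m).
No other premise forces O(¬m). An ideal world satisfying every premise can still have m true, so F(m) is not derivable.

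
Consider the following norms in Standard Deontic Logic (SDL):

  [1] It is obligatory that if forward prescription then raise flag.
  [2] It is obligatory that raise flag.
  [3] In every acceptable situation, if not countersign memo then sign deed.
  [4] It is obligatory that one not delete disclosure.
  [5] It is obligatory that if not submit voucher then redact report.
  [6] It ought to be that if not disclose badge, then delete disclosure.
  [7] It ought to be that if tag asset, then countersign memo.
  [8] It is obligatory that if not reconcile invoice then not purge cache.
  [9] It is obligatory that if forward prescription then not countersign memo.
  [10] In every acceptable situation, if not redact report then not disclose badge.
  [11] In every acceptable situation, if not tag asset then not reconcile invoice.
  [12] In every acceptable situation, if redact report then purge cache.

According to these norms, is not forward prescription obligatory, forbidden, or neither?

From premise 4 we have O(¬delete_disclosure).
The contrapositive of premise 6 (O(¬disclose_badge → delete_disclosure)) is O(¬delete_disclosure → disclose_badge), and O(¬delete_disclosure) is already established, so O(disclose_badge).
Premise 10 is O(¬redact_report → ¬disclose_badge); contrapositively O(disclose_badge → redact_report). Since O(disclose_badge) holds, K gives O(redact_report).
Applying K to premise 12 (O(redact_report → purge_cache)) and O(redact_report) yields O(purge_cache).
Premise 8, O(¬reconcile_invoice → ¬purge_cache), contraposes to O(purge_cache → reconcile_invoice); with O(purge_cache) we get O(reconcile_invoice).
Premise 11 is O(¬tag_asset → ¬reconcile_invoice); contrapositively O(reconcile_invoice → tag_asset). Since O(reconcile_invoice) holds, K gives O(tag_asset).
Applying K to premise 7 (O(tag_asset → countersign_memo)) and O(tag_asset) yields O(countersign_memo).
Premise 9, O(forward_prescription → ¬countersign_memo), contraposes to O(countersign_memo → ¬forward_prescription); with O(countersign_memo) we get O(¬forward_prescription).
Premises 1, 2, 3, 5 do not contribute to this derivation.
Hence ¬forward_prescription is obligatory.

Obligatory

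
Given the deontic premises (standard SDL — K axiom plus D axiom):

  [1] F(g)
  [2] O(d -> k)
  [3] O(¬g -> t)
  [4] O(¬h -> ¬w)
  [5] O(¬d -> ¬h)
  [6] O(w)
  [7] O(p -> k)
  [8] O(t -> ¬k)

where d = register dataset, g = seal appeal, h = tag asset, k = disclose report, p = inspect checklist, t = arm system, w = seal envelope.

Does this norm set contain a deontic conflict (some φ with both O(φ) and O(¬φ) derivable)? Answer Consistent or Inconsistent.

Premise 6 states O(w) outright.
Premise 4, O(¬h -> ¬w), contraposes to O(w -> h); with O(w) we get O(h).
Premise 5, O(¬d -> ¬h), contraposes to O(h -> d); with O(h) we get O(d).
Applying K to premise 2 (O(d -> k)) and O(d) yields O(k).
The contrapositive of premise 8 (O(t -> ¬k)) is O(k -> ¬t), and O(k) is already established, so O(¬t).
The contrapositive of premise 3 (O(¬g -> t)) is O(¬t -> g), and O(¬t) is already established, so O(g).
But premise 1, F(g), means O(¬g).
We now have both O(g) and O(¬g) — g is simultaneously obligatory and forbidden, violating the D-axiom.

Inconsistent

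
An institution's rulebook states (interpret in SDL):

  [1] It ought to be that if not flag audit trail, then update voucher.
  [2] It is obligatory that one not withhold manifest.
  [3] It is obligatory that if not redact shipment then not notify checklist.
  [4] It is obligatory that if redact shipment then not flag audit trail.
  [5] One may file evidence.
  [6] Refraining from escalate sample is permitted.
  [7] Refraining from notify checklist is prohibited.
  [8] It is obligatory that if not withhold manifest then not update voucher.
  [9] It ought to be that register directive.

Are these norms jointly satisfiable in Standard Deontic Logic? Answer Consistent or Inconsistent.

Inconsistent

Premise 7, F(¬notify_checklist), is equivalent to O(notify_checklist).
The contrapositive of premise 3 (O(¬redact_shipment → ¬notify_checklist)) is O(notify_checklist → redact_shipment), and O(notify_checklist) is already established, so O(redact_shipment).
With premise 4, O(redact_shipment → ¬flag_audit_trail), the K-axiom yields O(¬flag_audit_trail).
With premise 1, O(¬flag_audit_trail → update_voucher), the K-axiom yields O(update_voucher).
Premise 8 is O(¬withhold_manifest → ¬update_voucher); contrapositively O(update_voucher → withhold_manifest). Since O(update_voucher) holds, K gives O(withhold_manifest).
However, premise 2 gives O(¬withhold_manifest).
We now have both O(withhold_manifest) and O(¬withhold_manifest) — withhold_manifest is simultaneously obligatory and forbidden, violating the D-axiom.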